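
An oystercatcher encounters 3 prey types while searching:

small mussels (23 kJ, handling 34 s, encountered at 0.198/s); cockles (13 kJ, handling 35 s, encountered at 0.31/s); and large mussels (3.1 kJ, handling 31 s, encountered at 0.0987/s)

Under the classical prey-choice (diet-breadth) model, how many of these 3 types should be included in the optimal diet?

Profitabilities (E/h, kJ/s): small mussels 0.676, cockles 0.371, large mussels 0.1. Add prey in this order while the next type's profitability exceeds the intake rate on those already taken.
Rate on top 1: 0.589. cockles: 0.371 < 0.589 → exclude; stop.
Optimal diet: small mussels — 1 of 3 types.

1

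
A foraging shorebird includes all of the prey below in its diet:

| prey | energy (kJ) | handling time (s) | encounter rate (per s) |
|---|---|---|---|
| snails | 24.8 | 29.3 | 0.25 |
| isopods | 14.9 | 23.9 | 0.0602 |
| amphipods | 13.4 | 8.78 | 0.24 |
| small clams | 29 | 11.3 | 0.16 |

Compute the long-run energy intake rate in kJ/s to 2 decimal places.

R = (0.25×24.8 + 0.0602×14.9 + 0.24×13.4 + 0.16×29) / (1 + 0.25×29.3 + 0.0602×23.9 + 0.24×8.78 + 0.16×11.3) = 14.95/13.68 = 1.093 kJ/s.

1.09 kJ/s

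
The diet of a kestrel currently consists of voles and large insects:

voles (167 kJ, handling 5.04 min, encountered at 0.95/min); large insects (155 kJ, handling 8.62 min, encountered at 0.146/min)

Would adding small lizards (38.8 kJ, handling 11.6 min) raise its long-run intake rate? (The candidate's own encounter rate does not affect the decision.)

No

Intake rate on the current diet: R = (0.95×167 + 0.146×155) / (1 + 0.95×5.04 + 0.146×8.62) = 181.3/7.047 = 25.73 kJ/min.
small lizards: E/h = 38.8/11.6 = 3.345 kJ/min.
Since 3.345 < R, time spent handling small lizards is better spent searching.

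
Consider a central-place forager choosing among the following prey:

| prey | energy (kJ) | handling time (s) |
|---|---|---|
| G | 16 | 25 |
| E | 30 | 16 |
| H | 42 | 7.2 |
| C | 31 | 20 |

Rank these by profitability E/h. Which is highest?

In descending order of E/h:
H: 42/7.2 = 5.83 kJ/s
E: 30/16 = 1.88 kJ/s
C: 31/20 = 1.55 kJ/s
G: 16/25 = 0.64 kJ/s

H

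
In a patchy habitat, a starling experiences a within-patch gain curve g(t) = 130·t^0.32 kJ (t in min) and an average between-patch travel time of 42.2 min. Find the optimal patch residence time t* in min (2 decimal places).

Optimal t* satisfies g'(t*) = g(t*)/(T + t*).
g'(t) = 0.32·130·t^-0.68. Setting 0.32·130·t^-0.68 = 130·t^0.32/(42.2+t) gives 0.32(42.2+t) = t, so 0.68·t = 0.32×42.2.
t* = 0.32×42.2/0.68 = 19.86 min.

19.86 min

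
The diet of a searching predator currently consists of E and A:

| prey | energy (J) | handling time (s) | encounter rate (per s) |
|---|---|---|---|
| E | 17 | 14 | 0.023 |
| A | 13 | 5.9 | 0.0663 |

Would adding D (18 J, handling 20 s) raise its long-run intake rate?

Yes

Current rate: (0.023×17 + 0.0663×13)/(1 + 0.023×14 + 0.0663×5.9) = 0.7313 J/s.
Profitability of D: 18/20 = 0.9 J/s.
0.9 > 0.7313, so adding D raises the average — include it.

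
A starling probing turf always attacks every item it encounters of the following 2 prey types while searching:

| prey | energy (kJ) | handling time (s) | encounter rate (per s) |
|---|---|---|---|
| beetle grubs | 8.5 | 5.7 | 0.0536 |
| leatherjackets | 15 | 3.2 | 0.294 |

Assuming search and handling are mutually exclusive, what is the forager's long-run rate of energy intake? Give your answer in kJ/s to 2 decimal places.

2.17 kJ/s

R = (0.0536×8.5 + 0.294×15) / (1 + 0.0536×5.7 + 0.294×3.2) = 4.866/2.246 = 2.166 kJ/s.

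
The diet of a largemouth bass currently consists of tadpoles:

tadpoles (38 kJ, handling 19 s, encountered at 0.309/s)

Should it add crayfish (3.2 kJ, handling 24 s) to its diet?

No

On tadpoles alone, R = ΣλE/(1+Σλh) = 11.74/6.871 = 1.709 kJ/s.
Profitability of crayfish: 3.2/24 = 0.1333 kJ/s.
Since 0.1333 < R, time spent handling crayfish is better spent searching.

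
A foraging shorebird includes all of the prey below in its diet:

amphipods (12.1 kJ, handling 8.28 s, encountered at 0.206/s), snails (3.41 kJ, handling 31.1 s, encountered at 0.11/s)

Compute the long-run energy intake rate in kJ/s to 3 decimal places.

0.468 kJ/s

R = Σλ_iE_i / (1 + Σλ_ih_i)
Numerator: 0.206×12.1 + 0.11×3.41 = 2.868
Denominator: 1 + 0.206×8.28 + 0.11×31.1 = 6.127
R = 2.868/6.127 = 0.4681 kJ/s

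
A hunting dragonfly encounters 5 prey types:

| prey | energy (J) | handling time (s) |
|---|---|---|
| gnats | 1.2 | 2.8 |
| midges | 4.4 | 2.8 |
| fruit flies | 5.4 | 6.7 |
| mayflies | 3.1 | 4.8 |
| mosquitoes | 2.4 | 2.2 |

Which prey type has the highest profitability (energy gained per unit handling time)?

In descending order of E/h:
midges: 4.4/2.8 = 1.57 J/s
mosquitoes: 2.4/2.2 = 1.09 J/s
fruit flies: 5.4/6.7 = 0.806 J/s
mayflies: 3.1/4.8 = 0.646 J/s
gnats: 1.2/2.8 = 0.429 J/s

midges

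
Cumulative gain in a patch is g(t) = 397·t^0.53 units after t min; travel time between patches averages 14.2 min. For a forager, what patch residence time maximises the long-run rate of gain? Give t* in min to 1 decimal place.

16.0 min

Maximise g(t)/(T+t): set derivative to zero → g'(t)(T+t) = g(t).
g'(t) = 0.53·397·t^-0.47. Setting 0.53·397·t^-0.47 = 397·t^0.53/(14.2+t) gives 0.53(14.2+t) = t, so 0.47·t = 0.53×14.2.
t* = 0.53×14.2/0.47 = 16.01 min.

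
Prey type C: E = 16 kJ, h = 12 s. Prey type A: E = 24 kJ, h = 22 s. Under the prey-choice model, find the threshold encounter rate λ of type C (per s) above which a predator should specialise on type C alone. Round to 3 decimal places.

At the threshold, the rate on type C alone equals the profitability of type A: λ·16/(1 + λ·12) = 24/22 = 1.091.
Rearranging, λ(16 − 1.091×12) = 1.091, so λ = 1.091/2.909 = 0.375 per s.

0.375 per s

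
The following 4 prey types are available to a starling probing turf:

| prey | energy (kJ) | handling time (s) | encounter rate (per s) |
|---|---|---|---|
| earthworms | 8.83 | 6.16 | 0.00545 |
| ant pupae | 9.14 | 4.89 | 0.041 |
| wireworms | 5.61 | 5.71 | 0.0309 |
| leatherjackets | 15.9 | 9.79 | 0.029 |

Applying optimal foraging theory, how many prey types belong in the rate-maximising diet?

4

E/h in descending order: ant pupae 1.87, leatherjackets 1.62, earthworms 1.43, wireworms 0.982 kJ/s. The optimal diet is the largest prefix of this list for which every included type satisfies E_i/h_i > R on the types above it.
Rate on top 1: 0.3122. leatherjackets: 1.62 > 0.3122 → include.
Rate on top 2: 0.5631. earthworms: 1.43 > 0.5631 → include.
Rate on top 3: 0.5823. wireworms: 0.982 > 0.5823 → include.
Optimal diet: ant pupae, leatherjackets, earthworms, wireworms — 4 of 4 types.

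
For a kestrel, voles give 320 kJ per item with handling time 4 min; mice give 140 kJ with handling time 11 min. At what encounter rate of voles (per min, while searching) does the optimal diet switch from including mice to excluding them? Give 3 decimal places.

The zero-one rule: include mice iff E₂/h₂ > λE₁/(1+λh₁). Equality gives the switch point.
λE₁h₂ = E₂ + λE₂h₁ ⇒ λ = E₂/(E₁h₂ − E₂h₁) = 140/(3520 − 560) = 0.0473 per min.

0.047 per min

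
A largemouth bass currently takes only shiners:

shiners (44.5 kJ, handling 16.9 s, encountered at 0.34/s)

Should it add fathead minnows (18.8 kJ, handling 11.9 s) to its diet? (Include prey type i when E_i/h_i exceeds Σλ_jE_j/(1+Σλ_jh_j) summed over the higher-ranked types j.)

No

Intake rate on the current diet: R = (0.34×44.5) / (1 + 0.34×16.9) = 15.13/6.746 = 2.243 kJ/s.
fathead minnows: E/h = 18.8/11.9 = 1.58 kJ/s.
Since 1.58 < R, time spent handling fathead minnows is better spent searching.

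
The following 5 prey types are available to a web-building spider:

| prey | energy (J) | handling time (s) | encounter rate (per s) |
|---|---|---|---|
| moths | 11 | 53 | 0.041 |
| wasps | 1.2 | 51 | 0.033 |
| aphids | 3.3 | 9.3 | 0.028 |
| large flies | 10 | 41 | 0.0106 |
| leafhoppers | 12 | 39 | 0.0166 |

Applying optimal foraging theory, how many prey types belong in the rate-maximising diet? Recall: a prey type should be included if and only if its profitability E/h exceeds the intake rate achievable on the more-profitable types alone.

4

Profitabilities (E/h, J/s): aphids 0.355, leafhoppers 0.308, large flies 0.244, moths 0.208, wasps 0.0235. Add prey in this order while the next type's profitability exceeds the intake rate on those already taken.
Rate on top 1: 0.07331. leafhoppers: 0.308 > 0.07331 → include.
Rate on top 2: 0.1528. large flies: 0.244 > 0.1528 → include.
Rate on top 3: 0.1697. moths: 0.208 > 0.1697 → include.
Rate on top 4: 0.1879. wasps: 0.0235 < 0.1879 → exclude; stop.
Optimal diet: aphids, leafhoppers, large flies, moths — 4 of 5 types.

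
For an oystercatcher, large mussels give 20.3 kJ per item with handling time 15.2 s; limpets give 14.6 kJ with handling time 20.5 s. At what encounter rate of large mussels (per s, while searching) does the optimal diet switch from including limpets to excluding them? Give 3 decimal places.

0.075 per s

Drop limpets once their profitability E₂/h₂ falls below the rate achievable on large mussels alone: E₂/h₂ = λE₁/(1 + λh₁).
Solve for λ: λE₁h₂ = E₂(1 + λh₁) → λ(E₁h₂ − E₂h₁) = E₂ → λ = E₂/(E₁h₂ − E₂h₁).
λ = 14.6/(20.3×20.5 − 14.6×15.2) = 14.6/194.2 = 0.07517 per s.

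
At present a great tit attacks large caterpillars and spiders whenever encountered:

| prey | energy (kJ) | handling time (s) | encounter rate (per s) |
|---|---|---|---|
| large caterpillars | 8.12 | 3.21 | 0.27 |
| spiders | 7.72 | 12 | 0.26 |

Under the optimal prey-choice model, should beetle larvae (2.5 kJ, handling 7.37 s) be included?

No

Intake rate on the current diet: R = (0.27×8.12 + 0.26×7.72) / (1 + 0.27×3.21 + 0.26×12) = 4.2/4.987 = 0.8422 kJ/s.
beetle larvae: E/h = 2.5/7.37 = 0.3392 kJ/s.
Since 0.3392 < R, time spent handling beetle larvae is better spent searching.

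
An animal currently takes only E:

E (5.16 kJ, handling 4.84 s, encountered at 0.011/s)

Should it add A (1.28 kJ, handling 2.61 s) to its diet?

Yes

Current rate: (0.011×5.16)/(1 + 0.011×4.84) = 0.05389 kJ/s.
A: E/h = 1.28/2.61 = 0.4904 kJ/s.
0.4904 > 0.05389, so adding A raises the average — include it.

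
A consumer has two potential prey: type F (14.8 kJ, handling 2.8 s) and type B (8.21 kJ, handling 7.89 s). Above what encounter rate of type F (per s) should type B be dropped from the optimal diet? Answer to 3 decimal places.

The zero-one rule: include type B iff E₂/h₂ > λE₁/(1+λh₁). Equality gives the switch point.
λE₁h₂ = E₂ + λE₂h₁ ⇒ λ = E₂/(E₁h₂ − E₂h₁) = 8.21/(116.8 − 22.99) = 0.08754 per s.

0.088 per s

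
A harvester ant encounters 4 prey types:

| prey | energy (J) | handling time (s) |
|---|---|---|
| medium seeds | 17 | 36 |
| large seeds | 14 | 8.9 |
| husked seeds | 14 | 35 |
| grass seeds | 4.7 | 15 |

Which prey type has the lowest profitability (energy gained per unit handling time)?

grass seeds

Profitability E/h (J/s): medium seeds = 17/36 = 0.472, large seeds = 14/8.9 = 1.57, husked seeds = 14/35 = 0.4, grass seeds = 4.7/15 = 0.313.
Ranked: large seeds > medium seeds > husked seeds > grass seeds.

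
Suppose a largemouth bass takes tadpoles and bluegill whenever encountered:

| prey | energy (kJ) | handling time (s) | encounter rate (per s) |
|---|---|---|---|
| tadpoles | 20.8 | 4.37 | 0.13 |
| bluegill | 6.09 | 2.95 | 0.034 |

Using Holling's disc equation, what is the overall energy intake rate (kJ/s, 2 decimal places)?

R = (0.13×20.8 + 0.034×6.09) / (1 + 0.13×4.37 + 0.034×2.95) = 2.911/1.668 = 1.745 kJ/s.

1.74 kJ/s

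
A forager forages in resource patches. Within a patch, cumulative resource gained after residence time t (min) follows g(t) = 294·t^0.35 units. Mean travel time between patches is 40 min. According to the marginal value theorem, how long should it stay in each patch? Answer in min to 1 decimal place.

21.5 min

By the marginal value theorem, leave when the instantaneous gain rate g'(t) equals the habitat-wide average g(t)/(T + t).
g'(t) = 0.35·294·t^-0.65. Setting 0.35·294·t^-0.65 = 294·t^0.35/(40+t) gives 0.35(40+t) = t, so 0.65·t = 0.35×40.
t* = 0.35×40/0.65 = 21.54 min.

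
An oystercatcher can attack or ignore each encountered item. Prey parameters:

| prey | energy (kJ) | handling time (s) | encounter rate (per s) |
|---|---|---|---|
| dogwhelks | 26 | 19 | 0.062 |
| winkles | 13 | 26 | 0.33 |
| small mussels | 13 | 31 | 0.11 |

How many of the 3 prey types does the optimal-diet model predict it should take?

E/h in descending order: dogwhelks 1.37, winkles 0.5, small mussels 0.419 kJ/s. The optimal diet is the largest prefix of this list for which every included type satisfies E_i/h_i > R on the types above it.
Rate on top 1: 0.7401. winkles: 0.5 < 0.7401 → exclude; stop.
Optimal diet: dogwhelks — 1 of 3 types.

1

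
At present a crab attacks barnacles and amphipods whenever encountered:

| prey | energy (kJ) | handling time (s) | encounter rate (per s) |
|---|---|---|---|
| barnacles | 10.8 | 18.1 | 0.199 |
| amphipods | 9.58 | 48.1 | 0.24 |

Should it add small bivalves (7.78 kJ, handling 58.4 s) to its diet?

Intake rate on the current diet: R = (0.199×10.8 + 0.24×9.58) / (1 + 0.199×18.1 + 0.24×48.1) = 4.448/16.15 = 0.2755 kJ/s.
small bivalves: E/h = 7.78/58.4 = 0.1332 kJ/s.
Since 0.1332 < R, time spent handling small bivalves is better spent searching.

No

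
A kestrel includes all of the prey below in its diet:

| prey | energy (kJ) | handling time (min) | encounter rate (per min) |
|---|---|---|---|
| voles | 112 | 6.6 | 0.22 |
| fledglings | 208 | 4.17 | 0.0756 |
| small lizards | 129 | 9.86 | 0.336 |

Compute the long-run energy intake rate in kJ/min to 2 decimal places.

Energy encountered per unit search time: 0.22×112 + 0.0756×208 + 0.336×129 = 83.71 kJ/min.
Handling time per unit search time: 0.22×6.6 + 0.0756×4.17 + 0.336×9.86 = 5.08.
Rate = 83.71/(1 + 5.08) = 13.77 kJ/min.

13.77 kJ/min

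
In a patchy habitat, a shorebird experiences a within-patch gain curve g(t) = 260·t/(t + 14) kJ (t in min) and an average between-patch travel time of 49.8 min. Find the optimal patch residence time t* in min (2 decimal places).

26.40 min

By the marginal value theorem, leave when the instantaneous gain rate g'(t) equals the habitat-wide average g(t)/(T + t).
g'(t) = 260·14/(t + 14)². Setting 260·14/(t+14)² = 260t/[(t+14)(49.8+t)] gives 14(49.8+t) = t(t+14), so t² = 14×49.8 = 697.2.
t* = √697.2 = 26.4 min.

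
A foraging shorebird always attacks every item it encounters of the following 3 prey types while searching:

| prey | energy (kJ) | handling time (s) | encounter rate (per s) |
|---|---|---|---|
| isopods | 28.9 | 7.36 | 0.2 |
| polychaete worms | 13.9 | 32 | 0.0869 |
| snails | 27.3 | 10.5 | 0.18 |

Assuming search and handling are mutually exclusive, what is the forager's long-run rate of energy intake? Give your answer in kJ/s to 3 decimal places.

1.666 kJ/s

R = Σλ_iE_i / (1 + Σλ_ih_i)
Numerator: 0.2×28.9 + 0.0869×13.9 + 0.18×27.3 = 11.9
Denominator: 1 + 0.2×7.36 + 0.0869×32 + 0.18×10.5 = 7.143
R = 11.9/7.143 = 1.666 kJ/s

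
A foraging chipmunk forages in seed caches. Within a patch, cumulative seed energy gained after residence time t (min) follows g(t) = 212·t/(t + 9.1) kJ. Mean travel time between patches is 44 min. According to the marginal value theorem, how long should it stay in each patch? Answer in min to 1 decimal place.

20.0 min

Maximise g(t)/(T+t): set derivative to zero → g'(t)(T+t) = g(t).
g'(t) = 212·9.1/(t + 9.1)². Setting 212·9.1/(t+9.1)² = 212t/[(t+9.1)(44+t)] gives 9.1(44+t) = t(t+9.1), so t² = 9.1×44 = 400.4.
t* = √400.4 = 20.01 min.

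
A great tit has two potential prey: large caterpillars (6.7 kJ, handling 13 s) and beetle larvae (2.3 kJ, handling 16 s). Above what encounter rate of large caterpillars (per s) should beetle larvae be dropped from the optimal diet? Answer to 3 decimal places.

0.030 per s

Drop beetle larvae once their profitability E₂/h₂ falls below the rate achievable on large caterpillars alone: E₂/h₂ = λE₁/(1 + λh₁).
Solve for λ: λE₁h₂ = E₂(1 + λh₁) → λ(E₁h₂ − E₂h₁) = E₂ → λ = E₂/(E₁h₂ − E₂h₁).
λ = 2.3/(6.7×16 − 2.3×13) = 2.3/77.3 = 0.02975 per s.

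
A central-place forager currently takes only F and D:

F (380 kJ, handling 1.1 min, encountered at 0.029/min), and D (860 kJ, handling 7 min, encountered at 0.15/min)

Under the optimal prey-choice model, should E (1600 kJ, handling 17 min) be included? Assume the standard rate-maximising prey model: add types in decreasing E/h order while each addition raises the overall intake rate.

On F and D alone, R = ΣλE/(1+Σλh) = 140/2.082 = 67.26 kJ/min.
Profitability of E: 1600/17 = 94.12 kJ/min.
Since 94.12 > R, including E increases the long-run rate.

Yes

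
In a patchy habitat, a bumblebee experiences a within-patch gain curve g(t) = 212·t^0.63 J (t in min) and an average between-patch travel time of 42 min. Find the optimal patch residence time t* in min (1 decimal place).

By the marginal value theorem, leave when the instantaneous gain rate g'(t) equals the habitat-wide average g(t)/(T + t).
g'(t) = 0.63·212·t^-0.37. Setting 0.63·212·t^-0.37 = 212·t^0.63/(42+t) gives 0.63(42+t) = t, so 0.37·t = 0.63×42.
t* = 0.63×42/0.37 = 71.51 min.

71.5 min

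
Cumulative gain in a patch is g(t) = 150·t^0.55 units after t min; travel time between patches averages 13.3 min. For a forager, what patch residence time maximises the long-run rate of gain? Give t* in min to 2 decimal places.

Optimal t* satisfies g'(t*) = g(t*)/(T + t*).
g'(t) = 0.55·150·t^-0.45. Setting 0.55·150·t^-0.45 = 150·t^0.55/(13.3+t) gives 0.55(13.3+t) = t, so 0.45·t = 0.55×13.3.
t* = 0.55×13.3/0.45 = 16.26 min.

16.26 min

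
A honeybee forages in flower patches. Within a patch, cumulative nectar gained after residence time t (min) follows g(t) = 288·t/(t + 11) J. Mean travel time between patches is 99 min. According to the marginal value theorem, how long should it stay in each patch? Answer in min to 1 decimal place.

33.0 min

Maximise g(t)/(T+t): set derivative to zero → g'(t)(T+t) = g(t).
g'(t) = 288·11/(t + 11)². Setting 288·11/(t+11)² = 288t/[(t+11)(99+t)] gives 11(99+t) = t(t+11), so t² = 11×99 = 1089.
t* = √1089 = 33 min.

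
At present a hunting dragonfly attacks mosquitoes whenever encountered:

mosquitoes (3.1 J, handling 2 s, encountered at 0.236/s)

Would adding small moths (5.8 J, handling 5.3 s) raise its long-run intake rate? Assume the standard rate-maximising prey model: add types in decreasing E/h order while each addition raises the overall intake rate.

On mosquitoes alone, R = ΣλE/(1+Σλh) = 0.7316/1.472 = 0.497 J/s.
small moths: E/h = 5.8/5.3 = 1.094 J/s.
Since 1.094 > R, including small moths increases the long-run rate.

Yes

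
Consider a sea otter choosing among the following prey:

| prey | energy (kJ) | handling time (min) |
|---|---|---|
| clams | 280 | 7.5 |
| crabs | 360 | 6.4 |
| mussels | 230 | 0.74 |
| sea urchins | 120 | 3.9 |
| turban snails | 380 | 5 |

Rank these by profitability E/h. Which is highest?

Profitability E/h (kJ/min): clams = 280/7.5 = 37.3, crabs = 360/6.4 = 56.2, mussels = 230/0.74 = 311, sea urchins = 120/3.9 = 30.8, turban snails = 380/5 = 76.
Ranked: mussels > turban snails > crabs > clams > sea urchins.

mussels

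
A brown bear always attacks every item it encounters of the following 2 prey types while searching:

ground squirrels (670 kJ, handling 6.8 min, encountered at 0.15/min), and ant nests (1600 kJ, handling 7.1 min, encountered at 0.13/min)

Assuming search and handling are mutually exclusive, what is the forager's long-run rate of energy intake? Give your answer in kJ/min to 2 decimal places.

104.83 kJ/min

Energy encountered per unit search time: 0.15×670 + 0.13×1600 = 308.5 kJ/min.
Handling time per unit search time: 0.15×6.8 + 0.13×7.1 = 1.943.
Rate = 308.5/(1 + 1.943) = 104.8 kJ/min.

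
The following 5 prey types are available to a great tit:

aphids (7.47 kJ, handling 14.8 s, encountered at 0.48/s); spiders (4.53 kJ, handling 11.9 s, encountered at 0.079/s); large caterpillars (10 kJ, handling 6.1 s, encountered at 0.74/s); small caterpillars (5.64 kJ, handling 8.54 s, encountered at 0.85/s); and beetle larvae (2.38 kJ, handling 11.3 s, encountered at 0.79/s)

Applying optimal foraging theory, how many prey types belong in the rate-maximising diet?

1

Rank by E/h (kJ/s): large caterpillars 1.64, small caterpillars 0.66, aphids 0.505, spiders 0.381, beetle larvae 0.211. Include each in turn until the next type's E/h falls below the running intake rate.
Rate on top 1: 1.342. small caterpillars: 0.66 < 1.342 → exclude; stop.
Optimal diet: large caterpillars — 1 of 5 types.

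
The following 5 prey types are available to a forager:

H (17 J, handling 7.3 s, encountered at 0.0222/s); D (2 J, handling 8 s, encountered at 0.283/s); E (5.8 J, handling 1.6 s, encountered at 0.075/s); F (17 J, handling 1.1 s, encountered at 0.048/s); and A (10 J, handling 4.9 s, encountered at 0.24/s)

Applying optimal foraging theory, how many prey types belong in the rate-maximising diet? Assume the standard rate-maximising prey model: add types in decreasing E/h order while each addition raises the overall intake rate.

Rank by E/h (J/s): F 15.5, E 3.62, H 2.33, A 2.04, D 0.25. Include each in turn until the next type's E/h falls below the running intake rate.
Rate on top 1: 0.7751. E: 3.62 > 0.7751 → include.
Rate on top 2: 1.067. H: 2.33 > 1.067 → include.
Rate on top 3: 1.22. A: 2.04 > 1.22 → include.
Rate on top 4: 1.604. D: 0.25 < 1.604 → exclude; stop.
Optimal diet: F, E, H, A — 4 of 5 types.

4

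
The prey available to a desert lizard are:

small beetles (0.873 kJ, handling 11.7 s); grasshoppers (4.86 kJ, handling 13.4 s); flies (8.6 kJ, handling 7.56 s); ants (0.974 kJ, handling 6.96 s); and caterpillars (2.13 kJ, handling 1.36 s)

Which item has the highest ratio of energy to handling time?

Profitability E/h (kJ/s): small beetles = 0.873/11.7 = 0.0746, grasshoppers = 4.86/13.4 = 0.363, flies = 8.6/7.56 = 1.14, ants = 0.974/6.96 = 0.14, caterpillars = 2.13/1.36 = 1.57.
Ranked: caterpillars > flies > grasshoppers > ants > small beetles.

caterpillars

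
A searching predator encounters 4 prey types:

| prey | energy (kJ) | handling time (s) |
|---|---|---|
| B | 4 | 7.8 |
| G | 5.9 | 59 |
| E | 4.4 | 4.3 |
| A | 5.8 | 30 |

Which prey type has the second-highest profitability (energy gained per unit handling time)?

Profitability E/h (kJ/s): B = 4/7.8 = 0.513, G = 5.9/59 = 0.1, E = 4.4/4.3 = 1.02, A = 5.8/30 = 0.193.
Ranked: E > B > A > G.

B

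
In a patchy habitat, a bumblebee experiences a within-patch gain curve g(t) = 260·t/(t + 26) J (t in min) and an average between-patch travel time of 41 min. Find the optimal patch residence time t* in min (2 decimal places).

32.65 min

Optimal t* satisfies g'(t*) = g(t*)/(T + t*).
g'(t) = 260·26/(t + 26)². Setting 260·26/(t+26)² = 260t/[(t+26)(41+t)] gives 26(41+t) = t(t+26), so t² = 26×41 = 1066.
t* = √1066 = 32.65 min.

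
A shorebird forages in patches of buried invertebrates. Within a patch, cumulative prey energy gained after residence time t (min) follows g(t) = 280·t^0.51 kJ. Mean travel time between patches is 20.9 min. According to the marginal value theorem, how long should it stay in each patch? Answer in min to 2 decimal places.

21.75 min

By the marginal value theorem, leave when the instantaneous gain rate g'(t) equals the habitat-wide average g(t)/(T + t).
g'(t) = 0.51·280·t^-0.49. Setting 0.51·280·t^-0.49 = 280·t^0.51/(20.9+t) gives 0.51(20.9+t) = t, so 0.49·t = 0.51×20.9.
t* = 0.51×20.9/0.49 = 21.75 min.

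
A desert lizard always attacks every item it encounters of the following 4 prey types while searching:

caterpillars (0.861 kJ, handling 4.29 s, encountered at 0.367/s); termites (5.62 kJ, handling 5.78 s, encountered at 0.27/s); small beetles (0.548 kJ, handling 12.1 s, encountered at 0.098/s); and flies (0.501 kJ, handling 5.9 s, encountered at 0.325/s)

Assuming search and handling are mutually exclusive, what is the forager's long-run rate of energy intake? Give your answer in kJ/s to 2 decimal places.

0.28 kJ/s

R = Σλ_iE_i / (1 + Σλ_ih_i)
Numerator: 0.367×0.861 + 0.27×5.62 + 0.098×0.548 + 0.325×0.501 = 2.05
Denominator: 1 + 0.367×4.29 + 0.27×5.78 + 0.098×12.1 + 0.325×5.9 = 7.238
R = 2.05/7.238 = 0.2832 kJ/s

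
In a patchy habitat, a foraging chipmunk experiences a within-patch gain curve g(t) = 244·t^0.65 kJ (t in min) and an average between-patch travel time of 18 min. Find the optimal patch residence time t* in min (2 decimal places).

Maximise g(t)/(T+t): set derivative to zero → g'(t)(T+t) = g(t).
g'(t) = 0.65·244·t^-0.35. Setting 0.65·244·t^-0.35 = 244·t^0.65/(18+t) gives 0.65(18+t) = t, so 0.35·t = 0.65×18.
t* = 0.65×18/0.35 = 33.43 min.

33.43 min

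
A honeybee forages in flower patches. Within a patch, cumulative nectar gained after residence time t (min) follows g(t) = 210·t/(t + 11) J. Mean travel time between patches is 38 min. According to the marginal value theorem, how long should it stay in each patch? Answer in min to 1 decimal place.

By the marginal value theorem, leave when the instantaneous gain rate g'(t) equals the habitat-wide average g(t)/(T + t).
g'(t) = 210·11/(t + 11)². Setting 210·11/(t+11)² = 210t/[(t+11)(38+t)] gives 11(38+t) = t(t+11), so t² = 11×38 = 418.
t* = √418 = 20.45 min.

20.4 min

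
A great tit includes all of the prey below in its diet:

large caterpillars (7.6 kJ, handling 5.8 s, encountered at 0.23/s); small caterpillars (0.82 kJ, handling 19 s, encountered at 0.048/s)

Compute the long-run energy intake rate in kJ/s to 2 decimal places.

R = Σλ_iE_i / (1 + Σλ_ih_i)
Numerator: 0.23×7.6 + 0.048×0.82 = 1.787
Denominator: 1 + 0.23×5.8 + 0.048×19 = 3.246
R = 1.787/3.246 = 0.5506 kJ/s

0.55 kJ/s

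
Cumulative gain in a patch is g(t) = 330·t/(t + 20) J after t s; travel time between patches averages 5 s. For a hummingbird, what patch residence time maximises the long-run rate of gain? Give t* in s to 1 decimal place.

10.0 s

By the marginal value theorem, leave when the instantaneous gain rate g'(t) equals the habitat-wide average g(t)/(T + t).
g'(t) = 330·20/(t + 20)². Setting 330·20/(t+20)² = 330t/[(t+20)(5+t)] gives 20(5+t) = t(t+20), so t² = 20×5 = 100.
t* = √100 = 10 s.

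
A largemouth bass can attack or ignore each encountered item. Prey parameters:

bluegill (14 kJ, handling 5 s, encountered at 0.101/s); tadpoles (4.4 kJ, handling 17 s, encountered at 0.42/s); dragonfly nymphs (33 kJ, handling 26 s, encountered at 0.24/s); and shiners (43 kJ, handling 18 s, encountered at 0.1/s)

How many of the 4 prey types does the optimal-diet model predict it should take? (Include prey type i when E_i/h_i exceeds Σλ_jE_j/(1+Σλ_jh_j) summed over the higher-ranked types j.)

Profitabilities (E/h, kJ/s): bluegill 2.8, shiners 2.39, dragonfly nymphs 1.27, tadpoles 0.259. Add prey in this order while the next type's profitability exceeds the intake rate on those already taken.
Rate on top 1: 0.9395. shiners: 2.39 > 0.9395 → include.
Rate on top 2: 1.729. dragonfly nymphs: 1.27 < 1.729 → exclude; stop.
Optimal diet: bluegill, shiners — 2 of 4 types.

2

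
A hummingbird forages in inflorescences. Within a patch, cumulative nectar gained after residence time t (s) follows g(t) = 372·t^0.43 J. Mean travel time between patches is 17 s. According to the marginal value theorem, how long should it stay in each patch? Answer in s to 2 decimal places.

By the marginal value theorem, leave when the instantaneous gain rate g'(t) equals the habitat-wide average g(t)/(T + t).
g'(t) = 0.43·372·t^-0.57. Setting 0.43·372·t^-0.57 = 372·t^0.43/(17+t) gives 0.43(17+t) = t, so 0.57·t = 0.43×17.
t* = 0.43×17/0.57 = 12.82 s.

12.82 s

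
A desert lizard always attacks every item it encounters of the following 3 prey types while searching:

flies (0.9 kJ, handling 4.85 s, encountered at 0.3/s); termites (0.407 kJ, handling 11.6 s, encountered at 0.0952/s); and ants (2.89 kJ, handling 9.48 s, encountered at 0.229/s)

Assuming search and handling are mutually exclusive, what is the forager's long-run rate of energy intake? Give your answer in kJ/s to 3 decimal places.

0.169 kJ/s

Energy encountered per unit search time: 0.3×0.9 + 0.0952×0.407 + 0.229×2.89 = 0.9706 kJ/s.
Handling time per unit search time: 0.3×4.85 + 0.0952×11.6 + 0.229×9.48 = 4.73.
Rate = 0.9706/(1 + 4.73) = 0.1694 kJ/s.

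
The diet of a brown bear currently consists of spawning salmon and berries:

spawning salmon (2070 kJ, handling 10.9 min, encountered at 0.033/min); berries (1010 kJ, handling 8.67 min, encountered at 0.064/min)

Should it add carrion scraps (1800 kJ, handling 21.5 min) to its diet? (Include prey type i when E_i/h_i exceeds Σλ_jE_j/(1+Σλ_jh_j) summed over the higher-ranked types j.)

On spawning salmon and berries alone, R = ΣλE/(1+Σλh) = 132.9/1.915 = 69.44 kJ/min.
carrion scraps: E/h = 1800/21.5 = 83.72 kJ/min.
83.72 > 69.44, so adding carrion scraps raises the average — include it.

Yes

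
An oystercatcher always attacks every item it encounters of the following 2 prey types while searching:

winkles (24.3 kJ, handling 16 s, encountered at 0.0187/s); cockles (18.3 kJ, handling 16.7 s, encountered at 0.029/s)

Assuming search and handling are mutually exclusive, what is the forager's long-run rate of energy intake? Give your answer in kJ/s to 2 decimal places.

0.55 kJ/s

R = (0.0187×24.3 + 0.029×18.3) / (1 + 0.0187×16 + 0.029×16.7) = 0.9851/1.784 = 0.5523 kJ/s.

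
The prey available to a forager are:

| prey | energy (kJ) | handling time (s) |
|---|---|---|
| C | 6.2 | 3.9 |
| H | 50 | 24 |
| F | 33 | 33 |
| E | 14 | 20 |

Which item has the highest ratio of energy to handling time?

H

Profitability E/h (kJ/s): C = 6.2/3.9 = 1.59, H = 50/24 = 2.08, F = 33/33 = 1, E = 14/20 = 0.7.
Ranked: H > C > F > E.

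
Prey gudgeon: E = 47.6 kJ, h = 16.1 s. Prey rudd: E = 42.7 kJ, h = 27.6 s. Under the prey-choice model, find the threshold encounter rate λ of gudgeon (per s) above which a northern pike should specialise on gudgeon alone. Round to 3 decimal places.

The zero-one rule: include rudd iff E₂/h₂ > λE₁/(1+λh₁). Equality gives the switch point.
λE₁h₂ = E₂ + λE₂h₁ ⇒ λ = E₂/(E₁h₂ − E₂h₁) = 42.7/(1314 − 687.5) = 0.06818 per s.

0.068 per s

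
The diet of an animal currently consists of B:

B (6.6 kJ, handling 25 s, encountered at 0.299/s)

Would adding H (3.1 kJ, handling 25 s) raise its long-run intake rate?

Intake rate on the current diet: R = (0.299×6.6) / (1 + 0.299×25) = 1.973/8.475 = 0.2328 kJ/s.
Profitability of H: 3.1/25 = 0.124 kJ/s.
Since 0.124 < R, time spent handling H is better spent searching.

No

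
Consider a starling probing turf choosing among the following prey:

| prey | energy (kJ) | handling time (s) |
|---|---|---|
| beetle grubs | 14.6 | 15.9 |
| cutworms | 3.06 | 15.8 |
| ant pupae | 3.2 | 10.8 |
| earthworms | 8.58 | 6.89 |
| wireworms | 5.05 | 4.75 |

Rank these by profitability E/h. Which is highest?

In descending order of E/h:
earthworms: 8.58/6.89 = 1.25 kJ/s
wireworms: 5.05/4.75 = 1.06 kJ/s
beetle grubs: 14.6/15.9 = 0.918 kJ/s
ant pupae: 3.2/10.8 = 0.296 kJ/s
cutworms: 3.06/15.8 = 0.194 kJ/s

earthworms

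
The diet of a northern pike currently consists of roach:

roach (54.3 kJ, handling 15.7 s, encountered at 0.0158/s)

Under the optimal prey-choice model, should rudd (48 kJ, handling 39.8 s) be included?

Yes

On roach alone, R = ΣλE/(1+Σλh) = 0.8579/1.248 = 0.6874 kJ/s.
rudd: E/h = 48/39.8 = 1.206 kJ/s.
1.206 > 0.6874, so adding rudd raises the average — include it.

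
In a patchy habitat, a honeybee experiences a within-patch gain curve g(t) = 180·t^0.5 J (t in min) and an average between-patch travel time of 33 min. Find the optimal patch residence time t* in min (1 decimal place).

Optimal t* satisfies g'(t*) = g(t*)/(T + t*).
g'(t) = 0.5·180·t^-0.5. Setting 0.5·180·t^-0.5 = 180·t^0.5/(33+t) gives 0.5(33+t) = t, so 0.50·t = 0.5×33.
t* = 0.5×33/0.50 = 33 min.

33.0 min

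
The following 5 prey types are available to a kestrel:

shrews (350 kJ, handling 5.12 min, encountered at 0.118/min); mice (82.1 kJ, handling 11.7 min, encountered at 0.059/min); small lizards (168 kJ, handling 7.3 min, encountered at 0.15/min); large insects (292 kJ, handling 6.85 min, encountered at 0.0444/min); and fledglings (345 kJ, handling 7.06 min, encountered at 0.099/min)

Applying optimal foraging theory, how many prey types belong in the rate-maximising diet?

3

Rank by E/h (kJ/min): shrews 68.4, fledglings 48.9, large insects 42.6, small lizards 23, mice 7.02. Include each in turn until the next type's E/h falls below the running intake rate.
Rate on top 1: 25.75. fledglings: 48.9 > 25.75 → include.
Rate on top 2: 32.76. large insects: 42.6 > 32.76 → include.
Rate on top 3: 33.91. small lizards: 23 < 33.91 → exclude; stop.
Optimal diet: shrews, fledglings, large insects — 3 of 5 types.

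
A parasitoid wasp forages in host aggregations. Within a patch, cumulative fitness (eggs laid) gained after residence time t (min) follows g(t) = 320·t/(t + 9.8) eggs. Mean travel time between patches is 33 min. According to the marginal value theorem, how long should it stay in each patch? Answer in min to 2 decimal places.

17.98 min

Optimal t* satisfies g'(t*) = g(t*)/(T + t*).
g'(t) = 320·9.8/(t + 9.8)². Setting 320·9.8/(t+9.8)² = 320t/[(t+9.8)(33+t)] gives 9.8(33+t) = t(t+9.8), so t² = 9.8×33 = 323.4.
t* = √323.4 = 17.98 min.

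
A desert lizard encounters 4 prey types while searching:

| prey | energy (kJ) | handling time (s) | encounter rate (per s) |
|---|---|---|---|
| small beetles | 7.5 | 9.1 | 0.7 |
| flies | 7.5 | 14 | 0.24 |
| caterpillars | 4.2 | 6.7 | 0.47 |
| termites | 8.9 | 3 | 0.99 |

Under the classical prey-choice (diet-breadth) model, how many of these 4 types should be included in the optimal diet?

Rank by E/h (kJ/s): termites 2.97, small beetles 0.824, caterpillars 0.627, flies 0.536. Include each in turn until the next type's E/h falls below the running intake rate.
Rate on top 1: 2.219. small beetles: 0.824 < 2.219 → exclude; stop.
Optimal diet: termites — 1 of 4 types.

1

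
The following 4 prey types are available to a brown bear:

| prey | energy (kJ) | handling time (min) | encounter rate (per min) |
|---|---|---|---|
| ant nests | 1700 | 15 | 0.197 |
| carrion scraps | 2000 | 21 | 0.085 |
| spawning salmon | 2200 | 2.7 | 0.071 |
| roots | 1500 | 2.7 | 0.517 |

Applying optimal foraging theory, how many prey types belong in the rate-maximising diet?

2

Profitabilities (E/h, kJ/min): spawning salmon 815, roots 556, ant nests 113, carrion scraps 95.2. Add prey in this order while the next type's profitability exceeds the intake rate on those already taken.
Rate on top 1: 131.1. roots: 556 > 131.1 → include.
Rate on top 2: 360.1. ant nests: 113 < 360.1 → exclude; stop.
Optimal diet: spawning salmon, roots — 2 of 4 types.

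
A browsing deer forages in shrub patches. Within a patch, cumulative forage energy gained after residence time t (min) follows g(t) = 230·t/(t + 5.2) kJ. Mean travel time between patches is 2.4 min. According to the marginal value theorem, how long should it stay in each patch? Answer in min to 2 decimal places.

Optimal t* satisfies g'(t*) = g(t*)/(T + t*).
g'(t) = 230·5.2/(t + 5.2)². Setting 230·5.2/(t+5.2)² = 230t/[(t+5.2)(2.4+t)] gives 5.2(2.4+t) = t(t+5.2), so t² = 5.2×2.4 = 12.48.
t* = √12.48 = 3.533 min.

3.53 min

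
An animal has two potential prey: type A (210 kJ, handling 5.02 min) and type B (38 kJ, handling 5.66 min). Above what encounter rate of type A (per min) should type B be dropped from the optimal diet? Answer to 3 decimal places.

The zero-one rule: include type B iff E₂/h₂ > λE₁/(1+λh₁). Equality gives the switch point.
λE₁h₂ = E₂ + λE₂h₁ ⇒ λ = E₂/(E₁h₂ − E₂h₁) = 38/(1189 − 190.8) = 0.03808 per min.

0.038 per min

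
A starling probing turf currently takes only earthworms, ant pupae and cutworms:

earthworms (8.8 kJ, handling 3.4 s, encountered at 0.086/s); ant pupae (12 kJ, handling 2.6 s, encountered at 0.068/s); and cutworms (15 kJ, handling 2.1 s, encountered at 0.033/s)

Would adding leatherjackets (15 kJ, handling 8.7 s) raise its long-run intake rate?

Intake rate on the current diet: R = (0.086×8.8 + 0.068×12 + 0.033×15) / (1 + 0.086×3.4 + 0.068×2.6 + 0.033×2.1) = 2.068/1.538 = 1.344 kJ/s.
Profitability of leatherjackets: 15/8.7 = 1.724 kJ/s.
1.724 > 1.344, so adding leatherjackets raises the average — include it.

Yes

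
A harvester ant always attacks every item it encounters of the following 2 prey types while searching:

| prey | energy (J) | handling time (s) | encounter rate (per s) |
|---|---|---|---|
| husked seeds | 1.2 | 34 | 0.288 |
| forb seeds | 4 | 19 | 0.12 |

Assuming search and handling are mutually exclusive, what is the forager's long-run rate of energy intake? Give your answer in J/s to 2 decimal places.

Energy encountered per unit search time: 0.288×1.2 + 0.12×4 = 0.8256 J/s.
Handling time per unit search time: 0.288×34 + 0.12×19 = 12.07.
Rate = 0.8256/(1 + 12.07) = 0.06316 J/s.

0.06 J/s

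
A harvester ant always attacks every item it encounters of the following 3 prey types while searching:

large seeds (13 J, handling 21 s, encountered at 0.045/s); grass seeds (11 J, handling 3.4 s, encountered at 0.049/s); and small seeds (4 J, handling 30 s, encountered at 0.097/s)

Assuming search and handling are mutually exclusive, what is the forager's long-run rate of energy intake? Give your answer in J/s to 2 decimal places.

0.30 J/s

R = Σλ_iE_i / (1 + Σλ_ih_i)
Numerator: 0.045×13 + 0.049×11 + 0.097×4 = 1.512
Denominator: 1 + 0.045×21 + 0.049×3.4 + 0.097×30 = 5.022
R = 1.512/5.022 = 0.3011 J/s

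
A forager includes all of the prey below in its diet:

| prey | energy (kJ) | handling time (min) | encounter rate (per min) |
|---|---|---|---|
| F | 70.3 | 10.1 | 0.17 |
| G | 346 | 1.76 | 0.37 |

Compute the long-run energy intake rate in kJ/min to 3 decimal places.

41.557 kJ/min

R = (0.17×70.3 + 0.37×346) / (1 + 0.17×10.1 + 0.37×1.76) = 140/3.368 = 41.56 kJ/min.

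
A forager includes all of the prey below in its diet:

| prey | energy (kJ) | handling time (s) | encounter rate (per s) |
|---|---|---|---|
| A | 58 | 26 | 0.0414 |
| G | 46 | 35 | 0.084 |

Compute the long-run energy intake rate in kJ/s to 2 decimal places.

1.25 kJ/s

R = (0.0414×58 + 0.084×46) / (1 + 0.0414×26 + 0.084×35) = 6.265/5.016 = 1.249 kJ/s.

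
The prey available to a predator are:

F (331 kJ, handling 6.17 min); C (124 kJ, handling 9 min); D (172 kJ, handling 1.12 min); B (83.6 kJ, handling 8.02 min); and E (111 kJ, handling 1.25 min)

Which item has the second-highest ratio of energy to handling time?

Profitability E/h (kJ/min): F = 331/6.17 = 53.6, C = 124/9 = 13.8, D = 172/1.12 = 154, B = 83.6/8.02 = 10.4, E = 111/1.25 = 88.8.
Ranked: D > E > F > C > B.

E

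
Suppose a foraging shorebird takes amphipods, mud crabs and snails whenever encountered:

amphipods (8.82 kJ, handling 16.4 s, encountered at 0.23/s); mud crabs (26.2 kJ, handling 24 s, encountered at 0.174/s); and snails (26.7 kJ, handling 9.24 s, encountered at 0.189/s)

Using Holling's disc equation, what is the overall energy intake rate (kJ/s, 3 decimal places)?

Energy encountered per unit search time: 0.23×8.82 + 0.174×26.2 + 0.189×26.7 = 11.63 kJ/s.
Handling time per unit search time: 0.23×16.4 + 0.174×24 + 0.189×9.24 = 9.694.
Rate = 11.63/(1 + 9.694) = 1.088 kJ/s.

1.088 kJ/s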